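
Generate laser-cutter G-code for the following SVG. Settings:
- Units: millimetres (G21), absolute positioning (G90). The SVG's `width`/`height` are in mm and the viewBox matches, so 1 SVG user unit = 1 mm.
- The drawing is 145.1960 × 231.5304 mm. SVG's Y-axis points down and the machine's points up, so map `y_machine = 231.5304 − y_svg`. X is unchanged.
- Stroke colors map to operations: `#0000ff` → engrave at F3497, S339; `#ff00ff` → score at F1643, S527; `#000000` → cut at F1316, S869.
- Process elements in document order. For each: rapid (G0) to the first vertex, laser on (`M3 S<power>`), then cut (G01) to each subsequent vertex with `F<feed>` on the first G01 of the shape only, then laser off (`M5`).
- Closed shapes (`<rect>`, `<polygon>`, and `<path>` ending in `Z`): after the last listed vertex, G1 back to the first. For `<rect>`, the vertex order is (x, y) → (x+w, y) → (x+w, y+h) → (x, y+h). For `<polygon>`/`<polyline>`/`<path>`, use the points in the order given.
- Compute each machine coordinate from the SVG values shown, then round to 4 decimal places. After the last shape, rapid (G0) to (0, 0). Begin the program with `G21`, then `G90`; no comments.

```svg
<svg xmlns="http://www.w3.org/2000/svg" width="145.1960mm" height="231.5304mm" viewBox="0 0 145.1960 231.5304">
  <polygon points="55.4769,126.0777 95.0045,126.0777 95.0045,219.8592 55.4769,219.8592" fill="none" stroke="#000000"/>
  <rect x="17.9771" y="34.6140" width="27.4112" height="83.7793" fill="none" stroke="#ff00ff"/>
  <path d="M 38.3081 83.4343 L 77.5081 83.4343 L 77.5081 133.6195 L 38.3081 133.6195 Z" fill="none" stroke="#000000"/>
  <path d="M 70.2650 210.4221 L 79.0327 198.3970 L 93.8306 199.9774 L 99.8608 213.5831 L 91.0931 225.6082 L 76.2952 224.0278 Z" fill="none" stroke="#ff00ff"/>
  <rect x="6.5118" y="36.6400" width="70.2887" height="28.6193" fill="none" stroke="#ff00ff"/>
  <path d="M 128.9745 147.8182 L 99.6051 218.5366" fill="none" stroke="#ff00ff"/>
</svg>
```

G21
G90
G0 X55.4769 Y105.4527
M3 S869
G01 X95.0045 Y105.4527 F1316
G01 X95.0045 Y11.6712
G01 X55.4769 Y11.6712
G01 X55.4769 Y105.4527
M5
G0 X17.9771 Y196.9164
M3 S527
G01 X45.3883 Y196.9164 F1643
G01 X45.3883 Y113.1371
G01 X17.9771 Y113.1371
G01 X17.9771 Y196.9164
M5
G0 X38.3081 Y148.0961
M3 S869
G01 X77.5081 Y148.0961 F1316
G01 X77.5081 Y97.9109
G01 X38.3081 Y97.9109
G01 X38.3081 Y148.0961
M5
G0 X70.2650 Y21.1083
M3 S527
G01 X79.0327 Y33.1334 F1643
G01 X93.8306 Y31.5530
G01 X99.8608 Y17.9473
G01 X91.0931 Y5.9222
G01 X76.2952 Y7.5026
G01 X70.2650 Y21.1083
M5
G0 X6.5118 Y194.8904
M3 S527
G01 X76.8005 Y194.8904 F1643
G01 X76.8005 Y166.2711
G01 X6.5118 Y166.2711
G01 X6.5118 Y194.8904
M5
G0 X128.9745 Y83.7122
M3 S527
G01 X99.6051 Y12.9938 F1643
M5
G0 X0.0000 Y0.0000

viewBox `0 0 145.1960 231.5304` with mm width/height → 1 unit = 1 mm. Flip: y_m = 231.5304 − y_svg.

**Shape 1** — `<polygon>` rectangle, stroke `#000000` → cut (S869, F1316). Machine vertices: (55.4769,105.4527) → (95.0045,105.4527) → (95.0045,11.6712) → (55.4769,11.6712) → (55.4769,105.4527). Closed: final G1 returns to the first vertex.

**Shape 2** — `<rect>` rectangle, stroke `#ff00ff` → score (S527, F1643). Machine vertices: (17.9771,196.9164) → (45.3883,196.9164) → (45.3883,113.1371) → (17.9771,113.1371) → (17.9771,196.9164). Closed: final G1 returns to the first vertex.

**Shape 3** — `<path>` rectangle, stroke `#000000` → cut (S869, F1316). Machine vertices: (38.3081,148.0961) → (77.5081,148.0961) → (77.5081,97.9109) → (38.3081,97.9109) → (38.3081,148.0961). Closed: final G1 returns to the first vertex.

**Shape 4** — `<path>` regular polygon, stroke `#ff00ff` → score (S527, F1643). Machine vertices: (70.2650,21.1083) → (79.0327,33.1334) → (93.8306,31.5530) → (99.8608,17.9473) → (91.0931,5.9222) → (76.2952,7.5026) → (70.2650,21.1083). Closed: final G1 returns to the first vertex.

**Shape 5** — `<rect>` rectangle, stroke `#ff00ff` → score (S527, F1643). Machine vertices: (6.5118,194.8904) → (76.8005,194.8904) → (76.8005,166.2711) → (6.5118,166.2711) → (6.5118,194.8904). Closed: final G1 returns to the first vertex.

**Shape 6** — `<path>` line segment, stroke `#ff00ff` → score (S527, F1643). Machine vertices: (128.9745,83.7122) → (99.6051,12.9938). Open path.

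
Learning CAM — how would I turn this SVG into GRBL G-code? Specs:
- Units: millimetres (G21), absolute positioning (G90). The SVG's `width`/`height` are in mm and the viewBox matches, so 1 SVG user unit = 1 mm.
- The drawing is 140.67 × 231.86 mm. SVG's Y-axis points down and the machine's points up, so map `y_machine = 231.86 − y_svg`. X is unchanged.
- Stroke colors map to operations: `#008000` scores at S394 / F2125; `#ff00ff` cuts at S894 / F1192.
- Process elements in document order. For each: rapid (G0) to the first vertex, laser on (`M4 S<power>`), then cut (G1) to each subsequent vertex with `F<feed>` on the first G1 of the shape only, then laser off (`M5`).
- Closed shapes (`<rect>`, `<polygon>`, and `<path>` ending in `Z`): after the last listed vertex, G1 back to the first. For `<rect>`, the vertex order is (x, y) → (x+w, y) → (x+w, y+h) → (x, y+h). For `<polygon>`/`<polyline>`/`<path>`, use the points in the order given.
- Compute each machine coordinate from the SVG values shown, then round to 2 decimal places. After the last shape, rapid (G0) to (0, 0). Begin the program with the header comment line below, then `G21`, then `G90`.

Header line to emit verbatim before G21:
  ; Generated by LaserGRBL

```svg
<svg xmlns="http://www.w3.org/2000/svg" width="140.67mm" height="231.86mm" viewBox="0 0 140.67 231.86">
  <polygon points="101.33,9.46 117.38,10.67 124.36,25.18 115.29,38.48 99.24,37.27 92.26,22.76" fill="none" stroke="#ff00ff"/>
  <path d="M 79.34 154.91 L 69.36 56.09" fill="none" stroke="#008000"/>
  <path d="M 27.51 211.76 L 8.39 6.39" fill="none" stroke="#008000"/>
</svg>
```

Since the viewBox matches the mm dimensions, user units are millimetres directly. The only transform is the Y-flip y_m = 231.86 − y_svg.

Shape 1 is a regular polygon drawn with `<polygon>`. Its stroke #ff00ff means cut at S894, F1192. After flipping Y the toolpath is (101.33,222.40) → (117.38,221.19) → (124.36,206.68) → (115.29,193.38) → (99.24,194.59) → (92.26,209.10) → (101.33,222.40), returning to the start.

Shape 2 is a line segment drawn with `<path>`. Its stroke #008000 means score at S394, F2125. After flipping Y the toolpath is (79.34,76.95) → (69.36,175.77).

Shape 3 is a line segment drawn with `<path>`. Its stroke #008000 means score at S394, F2125. After flipping Y the toolpath is (27.51,20.10) → (8.39,225.47).

; Generated by LaserGRBL
G21
G90
G0 X101.33 Y222.40
M4 S894
G1 X117.38 Y221.19 F1192
G1 X124.36 Y206.68
G1 X115.29 Y193.38
G1 X99.24 Y194.59
G1 X92.26 Y209.10
G1 X101.33 Y222.40
M5
G0 X79.34 Y76.95
M4 S394
G1 X69.36 Y175.77 F2125
M5
G0 X27.51 Y20.10
M4 S394
G1 X8.39 Y225.47 F2125
M5
G0 X0.00 Y0.00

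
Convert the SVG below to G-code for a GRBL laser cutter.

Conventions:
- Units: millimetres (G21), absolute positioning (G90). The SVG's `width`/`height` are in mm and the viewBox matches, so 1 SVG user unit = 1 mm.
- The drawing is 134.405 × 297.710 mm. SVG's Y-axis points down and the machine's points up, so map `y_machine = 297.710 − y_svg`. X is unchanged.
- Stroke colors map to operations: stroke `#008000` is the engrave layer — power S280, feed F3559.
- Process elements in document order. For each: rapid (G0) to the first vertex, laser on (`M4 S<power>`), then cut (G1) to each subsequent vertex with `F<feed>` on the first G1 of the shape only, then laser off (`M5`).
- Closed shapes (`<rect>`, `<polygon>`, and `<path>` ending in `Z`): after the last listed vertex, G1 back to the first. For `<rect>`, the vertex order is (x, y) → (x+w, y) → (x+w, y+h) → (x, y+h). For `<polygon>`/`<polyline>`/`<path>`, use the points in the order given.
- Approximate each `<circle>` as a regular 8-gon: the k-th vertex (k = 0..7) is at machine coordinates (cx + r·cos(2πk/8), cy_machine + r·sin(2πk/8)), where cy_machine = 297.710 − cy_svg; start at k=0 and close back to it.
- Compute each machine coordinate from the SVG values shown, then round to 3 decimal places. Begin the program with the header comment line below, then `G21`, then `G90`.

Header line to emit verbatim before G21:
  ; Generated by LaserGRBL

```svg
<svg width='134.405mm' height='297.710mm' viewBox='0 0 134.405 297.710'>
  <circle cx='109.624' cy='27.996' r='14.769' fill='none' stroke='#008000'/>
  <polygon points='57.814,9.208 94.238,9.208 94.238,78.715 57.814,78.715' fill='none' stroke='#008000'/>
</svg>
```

Since the viewBox matches the mm dimensions, user units are millimetres directly. The only transform is the Y-flip y_m = 297.710 − y_svg.

Shape 1 is a circle drawn with `<circle>`. Its stroke #008000 means engrave at S280, F3559. After flipping Y the toolpath is (124.393,269.714) → (120.067,280.157) → (109.624,284.483) → (99.181,280.157) → (94.855,269.714) → (99.181,259.271) → (109.624,254.945) → (120.067,259.271) → (124.393,269.714), returning to the start.

Shape 2 is a rectangle drawn with `<polygon>`. Its stroke #008000 means engrave at S280, F3559. After flipping Y the toolpath is (57.814,288.502) → (94.238,288.502) → (94.238,218.995) → (57.814,218.995) → (57.814,288.502), returning to the start.

; Generated by LaserGRBL
G21
G90
G0 X124.393 Y269.714
M4 S280
G1 X120.067 Y280.157 F3559
G1 X109.624 Y284.483
G1 X99.181 Y280.157
G1 X94.855 Y269.714
G1 X99.181 Y259.271
G1 X109.624 Y254.945
G1 X120.067 Y259.271
G1 X124.393 Y269.714
M5
G0 X57.814 Y288.502
M4 S280
G1 X94.238 Y288.502 F3559
G1 X94.238 Y218.995
G1 X57.814 Y218.995
G1 X57.814 Y288.502
M5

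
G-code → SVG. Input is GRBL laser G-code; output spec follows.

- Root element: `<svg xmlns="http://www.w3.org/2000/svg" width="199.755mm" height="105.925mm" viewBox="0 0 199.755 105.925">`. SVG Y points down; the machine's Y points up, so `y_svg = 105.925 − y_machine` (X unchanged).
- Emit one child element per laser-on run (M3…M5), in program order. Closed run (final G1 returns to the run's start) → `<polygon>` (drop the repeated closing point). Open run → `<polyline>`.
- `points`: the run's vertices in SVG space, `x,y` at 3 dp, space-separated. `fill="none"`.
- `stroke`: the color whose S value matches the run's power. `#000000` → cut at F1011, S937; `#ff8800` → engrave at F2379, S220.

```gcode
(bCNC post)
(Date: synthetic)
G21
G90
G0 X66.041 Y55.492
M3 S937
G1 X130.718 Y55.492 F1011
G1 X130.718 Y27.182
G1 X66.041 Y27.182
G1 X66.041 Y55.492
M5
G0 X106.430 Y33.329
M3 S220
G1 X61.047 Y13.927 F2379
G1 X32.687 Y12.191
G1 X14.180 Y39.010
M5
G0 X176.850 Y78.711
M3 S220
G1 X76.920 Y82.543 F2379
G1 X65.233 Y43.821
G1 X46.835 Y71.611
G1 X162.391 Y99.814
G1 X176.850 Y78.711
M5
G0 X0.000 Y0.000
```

Machine Y-up, SVG Y-down with viewBox height 105.925, so y_svg = 105.925 − y_machine; X carries over.

Run 1: S937 ⇒ cut layer `#000000`. The run returns to its start, so emit a `<polygon>` with points (Y-flipped): 66.041,50.433 130.718,50.433 130.718,78.743 66.041,78.743.

Run 2: power S220 maps to stroke `#ff8800` (engrave). The run is open, so emit a `<polyline>` with points (Y-flipped): 106.430,72.596 61.047,91.998 32.687,93.734 14.180,66.915.

Run 3: power S220 maps to stroke `#ff8800` (engrave). The run returns to its start, so emit a `<polygon>` with points (Y-flipped): 176.850,27.214 76.920,23.382 65.233,62.104 46.835,34.314 162.391,6.111.

<svg xmlns="http://www.w3.org/2000/svg" width="199.755mm" height="105.925mm" viewBox="0 0 199.755 105.925">
  <polygon points="66.041,50.433 130.718,50.433 130.718,78.743 66.041,78.743" fill="none" stroke="#000000"/>
  <polyline points="106.430,72.596 61.047,91.998 32.687,93.734 14.180,66.915" fill="none" stroke="#ff8800"/>
  <polygon points="176.850,27.214 76.920,23.382 65.233,62.104 46.835,34.314 162.391,6.111" fill="none" stroke="#ff8800"/>
</svg>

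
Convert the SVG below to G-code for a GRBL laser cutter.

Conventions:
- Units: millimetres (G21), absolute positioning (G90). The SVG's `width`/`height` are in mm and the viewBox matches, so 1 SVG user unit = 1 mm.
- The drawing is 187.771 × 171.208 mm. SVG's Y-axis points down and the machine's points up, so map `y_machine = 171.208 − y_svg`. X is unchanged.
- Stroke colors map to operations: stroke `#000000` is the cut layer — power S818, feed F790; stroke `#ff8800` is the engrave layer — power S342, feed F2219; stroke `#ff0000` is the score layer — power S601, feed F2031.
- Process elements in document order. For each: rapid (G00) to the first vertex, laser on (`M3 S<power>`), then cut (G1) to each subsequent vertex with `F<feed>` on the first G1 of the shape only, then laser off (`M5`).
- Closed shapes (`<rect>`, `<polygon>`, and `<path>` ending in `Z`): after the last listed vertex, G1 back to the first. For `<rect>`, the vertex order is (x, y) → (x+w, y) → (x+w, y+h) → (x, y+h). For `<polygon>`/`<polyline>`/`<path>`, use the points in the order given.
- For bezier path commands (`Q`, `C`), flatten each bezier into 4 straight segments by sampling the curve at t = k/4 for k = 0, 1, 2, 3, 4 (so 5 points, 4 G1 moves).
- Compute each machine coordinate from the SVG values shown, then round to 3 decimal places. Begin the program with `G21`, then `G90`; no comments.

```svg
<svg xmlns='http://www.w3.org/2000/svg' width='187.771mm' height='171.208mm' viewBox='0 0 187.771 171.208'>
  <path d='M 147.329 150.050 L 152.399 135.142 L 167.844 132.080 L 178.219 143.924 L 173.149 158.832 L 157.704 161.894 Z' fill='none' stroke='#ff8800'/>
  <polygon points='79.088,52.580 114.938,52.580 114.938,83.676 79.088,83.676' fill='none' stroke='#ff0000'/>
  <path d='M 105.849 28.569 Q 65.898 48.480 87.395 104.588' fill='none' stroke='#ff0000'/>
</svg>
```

Since the viewBox matches the mm dimensions, user units are millimetres directly. The only transform is the Y-flip y_m = 171.208 − y_svg.

Shape 1 is a regular polygon drawn with `<path>`. Its stroke #ff8800 means engrave at S342, F2219. After flipping Y the toolpath is (147.329,21.158) → (152.399,36.066) → (167.844,39.128) → (178.219,27.284) → (173.149,12.376) → (157.704,9.314) → (147.329,21.158), returning to the start.

Shape 2 is a rectangle drawn with `<polygon>`. Its stroke #ff0000 means score at S601, F2031. After flipping Y the toolpath is (79.088,118.628) → (114.938,118.628) → (114.938,87.532) → (79.088,87.532) → (79.088,118.628), returning to the start.

Shape 3 is a quadratic bezier drawn with `<path>`. Its stroke #ff0000 means score at S601, F2031. After flipping Y the toolpath is (105.849,142.639) → (89.714,130.421) → (81.260,113.679) → (80.487,92.412) → (87.395,66.620).

G21
G90
G00 X147.329 Y21.158
M3 S342
G1 X152.399 Y36.066 F2219
G1 X167.844 Y39.128
G1 X178.219 Y27.284
G1 X173.149 Y12.376
G1 X157.704 Y9.314
G1 X147.329 Y21.158
M5
G00 X79.088 Y118.628
M3 S601
G1 X114.938 Y118.628 F2031
G1 X114.938 Y87.532
G1 X79.088 Y87.532
G1 X79.088 Y118.628
M5
G00 X105.849 Y142.639
M3 S601
G1 X89.714 Y130.421 F2031
G1 X81.260 Y113.679
G1 X80.487 Y92.412
G1 X87.395 Y66.620
M5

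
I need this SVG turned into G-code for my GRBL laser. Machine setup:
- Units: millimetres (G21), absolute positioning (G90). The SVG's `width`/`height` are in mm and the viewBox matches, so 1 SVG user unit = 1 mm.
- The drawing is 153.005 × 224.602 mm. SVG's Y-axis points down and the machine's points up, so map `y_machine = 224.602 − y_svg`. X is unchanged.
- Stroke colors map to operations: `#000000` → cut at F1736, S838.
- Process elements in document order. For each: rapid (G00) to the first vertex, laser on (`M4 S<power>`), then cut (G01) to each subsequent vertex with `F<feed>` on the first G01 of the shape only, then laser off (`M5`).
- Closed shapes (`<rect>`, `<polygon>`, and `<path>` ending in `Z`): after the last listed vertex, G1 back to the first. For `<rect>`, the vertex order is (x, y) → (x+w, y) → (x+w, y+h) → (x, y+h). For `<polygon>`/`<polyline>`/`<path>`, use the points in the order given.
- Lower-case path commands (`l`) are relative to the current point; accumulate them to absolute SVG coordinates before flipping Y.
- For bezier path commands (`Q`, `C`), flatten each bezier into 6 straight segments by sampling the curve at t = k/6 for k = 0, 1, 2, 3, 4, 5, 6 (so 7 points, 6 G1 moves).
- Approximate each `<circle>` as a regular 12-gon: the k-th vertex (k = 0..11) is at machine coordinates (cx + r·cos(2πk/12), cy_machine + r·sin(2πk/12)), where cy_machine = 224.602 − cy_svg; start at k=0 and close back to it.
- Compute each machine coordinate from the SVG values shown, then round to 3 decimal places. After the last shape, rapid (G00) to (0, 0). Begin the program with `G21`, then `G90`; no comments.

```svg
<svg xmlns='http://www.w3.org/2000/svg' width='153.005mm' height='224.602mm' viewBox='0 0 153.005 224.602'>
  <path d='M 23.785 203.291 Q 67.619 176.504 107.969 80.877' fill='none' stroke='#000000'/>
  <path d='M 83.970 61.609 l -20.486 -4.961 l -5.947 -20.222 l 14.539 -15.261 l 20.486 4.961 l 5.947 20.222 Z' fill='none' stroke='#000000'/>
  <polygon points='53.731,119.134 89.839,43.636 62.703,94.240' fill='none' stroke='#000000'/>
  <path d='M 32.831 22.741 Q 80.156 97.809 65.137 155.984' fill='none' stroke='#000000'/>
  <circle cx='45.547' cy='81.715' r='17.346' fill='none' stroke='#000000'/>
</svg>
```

G21
G90
G00 X23.785 Y21.311
M4 S838
G01 X38.300 Y32.152 F1736
G01 X52.621 Y46.818
G01 X66.748 Y65.308
G01 X80.682 Y87.623
G01 X94.422 Y113.762
G01 X107.969 Y143.725
M5
G00 X83.970 Y162.993
M4 S838
G01 X63.484 Y167.954 F1736
G01 X57.537 Y188.176
G01 X72.076 Y203.437
G01 X92.562 Y198.476
G01 X98.509 Y178.254
G01 X83.970 Y162.993
M5
G00 X53.731 Y105.468
M4 S838
G01 X89.839 Y180.966 F1736
G01 X62.703 Y130.362
G01 X53.731 Y105.468
M5
G00 X32.831 Y201.861
M4 S838
G01 X46.874 Y177.308 F1736
G01 X57.454 Y153.693
G01 X64.570 Y131.016
G01 X68.223 Y109.278
G01 X68.412 Y88.479
G01 X65.137 Y68.618
M5
G00 X62.893 Y142.887
M4 S838
G01 X60.569 Y151.560 F1736
G01 X54.220 Y157.909
G01 X45.547 Y160.233
G01 X36.874 Y157.909
G01 X30.525 Y151.560
G01 X28.201 Y142.887
G01 X30.525 Y134.214
G01 X36.874 Y127.865
G01 X45.547 Y125.541
G01 X54.220 Y127.865
G01 X60.569 Y134.214
G01 X62.893 Y142.887
M5
G00 X0.000 Y0.000

Since the viewBox matches the mm dimensions, user units are millimetres directly. The only transform is the Y-flip y_m = 224.602 − y_svg.

Shape 1 is a quadratic bezier drawn with `<path>`. Its stroke #000000 means cut at S838, F1736. After flipping Y the toolpath is (23.785,21.311) → (38.300,32.152) → (52.621,46.818) → (66.748,65.308) → (80.682,87.623) → (94.422,113.762) → (107.969,143.725).

Shape 2 is a regular polygon drawn with `<path>`. Its stroke #000000 means cut at S838, F1736. After flipping Y the toolpath is (83.970,162.993) → (63.484,167.954) → (57.537,188.176) → (72.076,203.437) → (92.562,198.476) → (98.509,178.254) → (83.970,162.993), returning to the start.

Shape 3 is a closed polygon drawn with `<polygon>`. Its stroke #000000 means cut at S838, F1736. After flipping Y the toolpath is (53.731,105.468) → (89.839,180.966) → (62.703,130.362) → (53.731,105.468), returning to the start.

Shape 4 is a quadratic bezier drawn with `<path>`. Its stroke #000000 means cut at S838, F1736. After flipping Y the toolpath is (32.831,201.861) → (46.874,177.308) → (57.454,153.693) → (64.570,131.016) → (68.223,109.278) → (68.412,88.479) → (65.137,68.618).

Shape 5 is a circle drawn with `<circle>`. Its stroke #000000 means cut at S838, F1736. After flipping Y the toolpath is (62.893,142.887) → (60.569,151.560) → (54.220,157.909) → (45.547,160.233) → (36.874,157.909) → (30.525,151.560) → (28.201,142.887) → (30.525,134.214) → (36.874,127.865) → (45.547,125.541) → (54.220,127.865) → (60.569,134.214) → (62.893,142.887), returning to the start.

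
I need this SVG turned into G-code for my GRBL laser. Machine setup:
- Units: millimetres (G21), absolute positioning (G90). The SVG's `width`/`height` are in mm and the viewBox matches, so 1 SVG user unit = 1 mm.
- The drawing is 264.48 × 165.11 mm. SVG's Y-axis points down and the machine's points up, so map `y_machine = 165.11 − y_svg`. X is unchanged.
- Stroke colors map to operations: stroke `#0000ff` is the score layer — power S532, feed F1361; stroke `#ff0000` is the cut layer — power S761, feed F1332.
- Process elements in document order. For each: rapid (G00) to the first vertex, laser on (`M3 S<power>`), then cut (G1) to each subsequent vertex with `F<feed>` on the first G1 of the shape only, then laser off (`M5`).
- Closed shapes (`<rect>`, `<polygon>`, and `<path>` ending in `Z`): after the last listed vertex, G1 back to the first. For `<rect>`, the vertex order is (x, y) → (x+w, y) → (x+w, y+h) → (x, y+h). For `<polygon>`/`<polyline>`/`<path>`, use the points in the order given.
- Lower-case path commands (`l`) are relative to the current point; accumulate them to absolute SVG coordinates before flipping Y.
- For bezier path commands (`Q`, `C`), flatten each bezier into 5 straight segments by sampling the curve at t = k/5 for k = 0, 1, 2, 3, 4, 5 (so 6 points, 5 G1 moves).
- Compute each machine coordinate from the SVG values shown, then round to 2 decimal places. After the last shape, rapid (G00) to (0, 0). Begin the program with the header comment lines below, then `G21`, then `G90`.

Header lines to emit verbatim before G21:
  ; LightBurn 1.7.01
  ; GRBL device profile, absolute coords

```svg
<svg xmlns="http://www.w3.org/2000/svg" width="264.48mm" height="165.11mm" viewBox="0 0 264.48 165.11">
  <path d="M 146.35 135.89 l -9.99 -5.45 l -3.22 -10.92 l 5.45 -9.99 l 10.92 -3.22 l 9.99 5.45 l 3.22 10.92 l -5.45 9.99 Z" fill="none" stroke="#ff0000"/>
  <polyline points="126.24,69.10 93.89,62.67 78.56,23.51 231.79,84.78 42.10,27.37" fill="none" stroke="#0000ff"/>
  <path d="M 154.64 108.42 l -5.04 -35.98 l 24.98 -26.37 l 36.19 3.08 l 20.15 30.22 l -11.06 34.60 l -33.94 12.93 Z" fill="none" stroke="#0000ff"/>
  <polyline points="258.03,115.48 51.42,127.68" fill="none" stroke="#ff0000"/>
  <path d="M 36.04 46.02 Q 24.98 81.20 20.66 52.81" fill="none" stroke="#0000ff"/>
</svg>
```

viewBox `0 0 264.48 165.11` with mm width/height → 1 unit = 1 mm. Flip: y_m = 165.11 − y_svg.

**Shape 1** — `<path>` regular polygon, stroke `#ff0000` → cut (S761, F1332). Machine vertices: (146.35,29.22) → (136.36,34.67) → (133.14,45.59) → (138.59,55.58) → (149.51,58.80) → (159.50,53.35) → (162.72,42.43) → (157.27,32.44) → (146.35,29.22). Closed: final G1 returns to the first vertex.

**Shape 2** — `<polyline>` open polyline, stroke `#0000ff` → score (S532, F1361). Machine vertices: (126.24,96.01) → (93.89,102.44) → (78.56,141.60) → (231.79,80.33) → (42.10,137.74). Open path.

**Shape 3** — `<path>` regular polygon, stroke `#0000ff` → score (S532, F1361). Machine vertices: (154.64,56.69) → (149.60,92.67) → (174.58,119.04) → (210.77,115.96) → (230.92,85.74) → (219.86,51.14) → (185.92,38.21) → (154.64,56.69). Closed: final G1 returns to the first vertex.

**Shape 4** — `<polyline>` line segment, stroke `#ff0000` → cut (S761, F1332). Machine vertices: (258.03,49.63) → (51.42,37.43). Open path.

**Shape 5** — `<path>` quadratic bezier, stroke `#0000ff` → score (S532, F1361). Control points (SVG): P0=(36.04,46.02), P1=(24.98,81.20), P2=(20.66,52.81); sampled at t=k/5. Machine vertices: (36.04,119.09) → (31.89,107.56) → (28.27,101.12) → (25.19,99.76) → (22.66,103.49) → (20.66,112.30). Open path.

; LightBurn 1.7.01
; GRBL device profile, absolute coords
G21
G90
G00 X146.35 Y29.22
M3 S761
G1 X136.36 Y34.67 F1332
G1 X133.14 Y45.59
G1 X138.59 Y55.58
G1 X149.51 Y58.80
G1 X159.50 Y53.35
G1 X162.72 Y42.43
G1 X157.27 Y32.44
G1 X146.35 Y29.22
M5
G00 X126.24 Y96.01
M3 S532
G1 X93.89 Y102.44 F1361
G1 X78.56 Y141.60
G1 X231.79 Y80.33
G1 X42.10 Y137.74
M5
G00 X154.64 Y56.69
M3 S532
G1 X149.60 Y92.67 F1361
G1 X174.58 Y119.04
G1 X210.77 Y115.96
G1 X230.92 Y85.74
G1 X219.86 Y51.14
G1 X185.92 Y38.21
G1 X154.64 Y56.69
M5
G00 X258.03 Y49.63
M3 S761
G1 X51.42 Y37.43 F1332
M5
G00 X36.04 Y119.09
M3 S532
G1 X31.89 Y107.56 F1361
G1 X28.27 Y101.12
G1 X25.19 Y99.76
G1 X22.66 Y103.49
G1 X20.66 Y112.30
M5
G00 X0.00 Y0.00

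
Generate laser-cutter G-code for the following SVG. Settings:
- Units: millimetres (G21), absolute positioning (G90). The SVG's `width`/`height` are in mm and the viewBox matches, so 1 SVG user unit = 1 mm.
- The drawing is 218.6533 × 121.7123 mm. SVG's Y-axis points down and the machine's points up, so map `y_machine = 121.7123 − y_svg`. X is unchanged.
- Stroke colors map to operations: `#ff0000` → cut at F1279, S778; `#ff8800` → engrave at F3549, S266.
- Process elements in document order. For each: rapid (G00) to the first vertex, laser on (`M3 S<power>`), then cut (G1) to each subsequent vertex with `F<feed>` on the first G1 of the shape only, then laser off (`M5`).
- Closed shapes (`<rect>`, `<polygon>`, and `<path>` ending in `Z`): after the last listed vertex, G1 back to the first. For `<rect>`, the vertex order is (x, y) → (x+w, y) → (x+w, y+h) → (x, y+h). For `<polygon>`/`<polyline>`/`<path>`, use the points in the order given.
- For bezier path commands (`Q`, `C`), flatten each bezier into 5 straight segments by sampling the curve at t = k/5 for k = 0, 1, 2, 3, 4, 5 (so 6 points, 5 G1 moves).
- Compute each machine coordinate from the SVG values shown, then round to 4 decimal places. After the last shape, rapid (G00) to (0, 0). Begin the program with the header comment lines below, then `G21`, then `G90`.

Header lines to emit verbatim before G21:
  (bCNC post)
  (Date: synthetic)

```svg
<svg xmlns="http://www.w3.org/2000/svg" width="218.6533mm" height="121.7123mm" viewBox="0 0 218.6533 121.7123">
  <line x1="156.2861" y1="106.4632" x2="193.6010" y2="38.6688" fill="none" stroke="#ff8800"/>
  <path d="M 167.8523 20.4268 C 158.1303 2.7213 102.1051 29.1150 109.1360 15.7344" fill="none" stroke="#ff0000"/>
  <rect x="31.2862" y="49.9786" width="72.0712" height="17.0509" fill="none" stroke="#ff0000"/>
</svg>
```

viewBox `0 0 218.6533 121.7123` with mm width/height → 1 unit = 1 mm. Flip: y_m = 121.7123 − y_svg.

**Shape 1** — `<line>` line segment, stroke `#ff8800` → engrave (S266, F3549). Machine vertices: (156.2861,15.2491) → (193.6010,83.0435). Open path.

**Shape 2** — `<path>` cubic bezier, stroke `#ff0000` → cut (S778, F1279). Control points (SVG): P0=(167.8523,20.4268), P1=(158.1303,2.7213), P2=(102.1051,29.1150), P3=(109.1360,15.7344); sampled at t=k/5. Machine vertices: (167.8523,101.2855) → (157.3376,107.2879) → (140.9594,106.7324) → (123.9669,103.6449) → (111.6093,102.0515) → (109.1360,105.9779). Open path.

**Shape 3** — `<rect>` rectangle, stroke `#ff0000` → cut (S778, F1279). Machine vertices: (31.2862,71.7337) → (103.3574,71.7337) → (103.3574,54.6828) → (31.2862,54.6828) → (31.2862,71.7337). Closed: final G1 returns to the first vertex.

(bCNC post)
(Date: synthetic)
G21
G90
G00 X156.2861 Y15.2491
M3 S266
G1 X193.6010 Y83.0435 F3549
M5
G00 X167.8523 Y101.2855
M3 S778
G1 X157.3376 Y107.2879 F1279
G1 X140.9594 Y106.7324
G1 X123.9669 Y103.6449
G1 X111.6093 Y102.0515
G1 X109.1360 Y105.9779
M5
G00 X31.2862 Y71.7337
M3 S778
G1 X103.3574 Y71.7337 F1279
G1 X103.3574 Y54.6828
G1 X31.2862 Y54.6828
G1 X31.2862 Y71.7337
M5
G00 X0.0000 Y0.0000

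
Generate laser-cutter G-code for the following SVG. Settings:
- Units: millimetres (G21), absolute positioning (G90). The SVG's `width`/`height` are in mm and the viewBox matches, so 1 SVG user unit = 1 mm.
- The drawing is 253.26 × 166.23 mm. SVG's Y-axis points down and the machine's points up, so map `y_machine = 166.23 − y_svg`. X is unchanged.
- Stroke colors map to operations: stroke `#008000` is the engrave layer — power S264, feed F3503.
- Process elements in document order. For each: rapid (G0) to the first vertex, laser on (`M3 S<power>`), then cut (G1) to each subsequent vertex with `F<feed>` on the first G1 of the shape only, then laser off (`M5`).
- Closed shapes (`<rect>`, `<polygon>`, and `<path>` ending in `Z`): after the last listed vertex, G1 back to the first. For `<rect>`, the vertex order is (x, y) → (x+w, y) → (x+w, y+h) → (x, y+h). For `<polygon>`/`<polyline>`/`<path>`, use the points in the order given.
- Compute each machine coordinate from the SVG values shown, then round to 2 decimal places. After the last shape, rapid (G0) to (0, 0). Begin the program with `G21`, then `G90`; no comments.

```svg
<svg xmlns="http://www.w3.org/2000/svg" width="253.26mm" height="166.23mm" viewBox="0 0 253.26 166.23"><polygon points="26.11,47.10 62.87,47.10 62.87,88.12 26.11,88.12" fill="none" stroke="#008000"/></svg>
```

G21
G90
G0 X26.11 Y119.13
M3 S264
G1 X62.87 Y119.13 F3503
G1 X62.87 Y78.11
G1 X26.11 Y78.11
G1 X26.11 Y119.13
M5
G0 X0.00 Y0.00

Since the viewBox matches the mm dimensions, user units are millimetres directly. The only transform is the Y-flip y_m = 166.23 − y_svg.

Shape 1 is a rectangle drawn with `<polygon>`. Its stroke #008000 means engrave at S264, F3503. After flipping Y the toolpath is (26.11,119.13) → (62.87,119.13) → (62.87,78.11) → (26.11,78.11) → (26.11,119.13), returning to the start.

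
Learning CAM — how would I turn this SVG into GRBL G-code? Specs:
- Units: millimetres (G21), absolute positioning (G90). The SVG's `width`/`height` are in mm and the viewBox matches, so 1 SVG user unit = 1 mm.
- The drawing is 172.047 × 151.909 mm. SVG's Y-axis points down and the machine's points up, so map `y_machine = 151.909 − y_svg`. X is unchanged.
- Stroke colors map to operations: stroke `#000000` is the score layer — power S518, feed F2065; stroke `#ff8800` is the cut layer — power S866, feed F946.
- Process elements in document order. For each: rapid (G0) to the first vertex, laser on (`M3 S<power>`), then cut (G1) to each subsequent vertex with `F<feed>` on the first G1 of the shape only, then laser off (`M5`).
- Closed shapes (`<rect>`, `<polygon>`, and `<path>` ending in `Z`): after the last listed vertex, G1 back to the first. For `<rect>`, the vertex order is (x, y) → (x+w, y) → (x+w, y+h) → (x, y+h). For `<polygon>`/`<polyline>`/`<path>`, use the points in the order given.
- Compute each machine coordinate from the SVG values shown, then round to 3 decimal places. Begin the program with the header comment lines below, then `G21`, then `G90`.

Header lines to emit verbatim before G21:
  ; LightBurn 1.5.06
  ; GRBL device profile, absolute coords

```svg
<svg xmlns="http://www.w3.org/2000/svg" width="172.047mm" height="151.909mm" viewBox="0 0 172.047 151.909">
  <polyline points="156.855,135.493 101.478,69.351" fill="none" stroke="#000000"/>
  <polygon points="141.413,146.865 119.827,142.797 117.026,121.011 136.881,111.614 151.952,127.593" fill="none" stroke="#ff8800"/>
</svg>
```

; LightBurn 1.5.06
; GRBL device profile, absolute coords
G21
G90
G0 X156.855 Y16.416
M3 S518
G1 X101.478 Y82.558 F2065
M5
G0 X141.413 Y5.044
M3 S866
G1 X119.827 Y9.112 F946
G1 X117.026 Y30.898
G1 X136.881 Y40.295
G1 X151.952 Y24.316
G1 X141.413 Y5.044
M5

1 u = 1 mm; y_m = 151.909 − y.

[1] `<polyline>` line segment, #000000→score S518 F2065: (156.855,16.416) → (101.478,82.558)

[2] `<polygon>` regular polygon, #ff8800→cut S866 F946: (141.413,5.044) → (119.827,9.112) → (117.026,30.898) → (136.881,40.295) → (151.952,24.316) → (141.413,5.044) (closed)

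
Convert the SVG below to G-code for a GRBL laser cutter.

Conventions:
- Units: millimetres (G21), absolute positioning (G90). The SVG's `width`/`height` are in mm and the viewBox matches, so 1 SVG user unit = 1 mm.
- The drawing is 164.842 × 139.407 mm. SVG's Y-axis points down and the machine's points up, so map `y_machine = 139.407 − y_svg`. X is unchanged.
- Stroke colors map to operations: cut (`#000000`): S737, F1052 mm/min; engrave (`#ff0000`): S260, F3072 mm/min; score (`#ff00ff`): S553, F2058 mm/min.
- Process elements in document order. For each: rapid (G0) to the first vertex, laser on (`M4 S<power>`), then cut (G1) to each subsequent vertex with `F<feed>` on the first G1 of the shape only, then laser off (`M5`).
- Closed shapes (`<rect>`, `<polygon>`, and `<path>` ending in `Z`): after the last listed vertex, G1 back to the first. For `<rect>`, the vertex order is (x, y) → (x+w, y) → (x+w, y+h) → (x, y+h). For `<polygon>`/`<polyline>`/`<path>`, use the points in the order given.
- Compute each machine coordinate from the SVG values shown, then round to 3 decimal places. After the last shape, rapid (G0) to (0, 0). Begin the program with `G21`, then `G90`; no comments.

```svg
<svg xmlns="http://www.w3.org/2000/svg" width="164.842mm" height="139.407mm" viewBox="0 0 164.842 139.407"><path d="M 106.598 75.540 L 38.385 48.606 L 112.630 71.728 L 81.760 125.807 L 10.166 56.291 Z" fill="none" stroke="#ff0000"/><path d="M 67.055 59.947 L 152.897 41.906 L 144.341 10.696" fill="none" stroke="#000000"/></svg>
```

Since the viewBox matches the mm dimensions, user units are millimetres directly. The only transform is the Y-flip y_m = 139.407 − y_svg.

Shape 1 is a closed polygon drawn with `<path>`. Its stroke #ff0000 means engrave at S260, F3072. After flipping Y the toolpath is (106.598,63.867) → (38.385,90.801) → (112.630,67.679) → (81.760,13.600) → (10.166,83.116) → (106.598,63.867), returning to the start.

Shape 2 is a open polyline drawn with `<path>`. Its stroke #000000 means cut at S737, F1052. After flipping Y the toolpath is (67.055,79.460) → (152.897,97.501) → (144.341,128.711).

G21
G90
G0 X106.598 Y63.867
M4 S260
G1 X38.385 Y90.801 F3072
G1 X112.630 Y67.679
G1 X81.760 Y13.600
G1 X10.166 Y83.116
G1 X106.598 Y63.867
M5
G0 X67.055 Y79.460
M4 S737
G1 X152.897 Y97.501 F1052
G1 X144.341 Y128.711
M5
G0 X0.000 Y0.000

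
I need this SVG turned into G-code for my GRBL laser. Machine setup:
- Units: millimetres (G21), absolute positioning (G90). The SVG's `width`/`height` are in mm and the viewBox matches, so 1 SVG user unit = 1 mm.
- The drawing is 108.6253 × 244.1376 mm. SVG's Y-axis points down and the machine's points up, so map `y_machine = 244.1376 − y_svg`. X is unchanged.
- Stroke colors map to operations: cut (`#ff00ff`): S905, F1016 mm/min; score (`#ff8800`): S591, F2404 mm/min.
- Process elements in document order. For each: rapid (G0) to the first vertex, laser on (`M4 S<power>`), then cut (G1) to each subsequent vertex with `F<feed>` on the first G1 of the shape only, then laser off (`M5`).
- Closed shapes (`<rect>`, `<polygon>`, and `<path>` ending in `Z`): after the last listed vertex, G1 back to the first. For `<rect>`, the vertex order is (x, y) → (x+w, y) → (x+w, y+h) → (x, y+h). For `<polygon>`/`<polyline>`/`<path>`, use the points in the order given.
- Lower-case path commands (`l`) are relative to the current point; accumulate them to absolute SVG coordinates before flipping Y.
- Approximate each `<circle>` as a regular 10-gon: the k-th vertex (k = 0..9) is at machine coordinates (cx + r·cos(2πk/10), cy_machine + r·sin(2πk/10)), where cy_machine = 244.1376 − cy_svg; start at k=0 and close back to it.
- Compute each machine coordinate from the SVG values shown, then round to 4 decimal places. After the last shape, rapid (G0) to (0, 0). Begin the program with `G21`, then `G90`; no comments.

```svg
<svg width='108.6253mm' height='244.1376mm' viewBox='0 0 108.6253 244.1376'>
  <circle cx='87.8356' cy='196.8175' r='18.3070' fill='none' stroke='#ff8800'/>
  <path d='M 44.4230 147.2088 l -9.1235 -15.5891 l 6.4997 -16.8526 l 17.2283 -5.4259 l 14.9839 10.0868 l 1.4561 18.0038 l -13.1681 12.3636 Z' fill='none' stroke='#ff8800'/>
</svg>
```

G21
G90
G0 X106.1426 Y47.3201
M4 S591
G1 X102.6463 Y58.0807 F2404
G1 X93.4928 Y64.7311
G1 X82.1784 Y64.7311
G1 X73.0249 Y58.0807
G1 X69.5286 Y47.3201
G1 X73.0249 Y36.5595
G1 X82.1784 Y29.9091
G1 X93.4928 Y29.9091
G1 X102.6463 Y36.5595
G1 X106.1426 Y47.3201
M5
G0 X44.4230 Y96.9288
M4 S591
G1 X35.2995 Y112.5179 F2404
G1 X41.7992 Y129.3705
G1 X59.0275 Y134.7964
G1 X74.0114 Y124.7096
G1 X75.4675 Y106.7058
G1 X62.2994 Y94.3422
G1 X44.4230 Y96.9288
M5
G0 X0.0000 Y0.0000

viewBox `0 0 108.6253 244.1376` with mm width/height → 1 unit = 1 mm. Flip: y_m = 244.1376 − y_svg.

**Shape 1** — `<circle>` circle, stroke `#ff8800` → score (S591, F2404). Machine vertices: (106.1426,47.3201) → (102.6463,58.0807) → (93.4928,64.7311) → (82.1784,64.7311) → (73.0249,58.0807) → (69.5286,47.3201) → (73.0249,36.5595) → (82.1784,29.9091) → (93.4928,29.9091) → (102.6463,36.5595) → (106.1426,47.3201). Closed: final G1 returns to the first vertex.

**Shape 2** — `<path>` regular polygon, stroke `#ff8800` → score (S591, F2404). Machine vertices: (44.4230,96.9288) → (35.2995,112.5179) → (41.7992,129.3705) → (59.0275,134.7964) → (74.0114,124.7096) → (75.4675,106.7058) → (62.2994,94.3422) → (44.4230,96.9288). Closed: final G1 returns to the first vertex.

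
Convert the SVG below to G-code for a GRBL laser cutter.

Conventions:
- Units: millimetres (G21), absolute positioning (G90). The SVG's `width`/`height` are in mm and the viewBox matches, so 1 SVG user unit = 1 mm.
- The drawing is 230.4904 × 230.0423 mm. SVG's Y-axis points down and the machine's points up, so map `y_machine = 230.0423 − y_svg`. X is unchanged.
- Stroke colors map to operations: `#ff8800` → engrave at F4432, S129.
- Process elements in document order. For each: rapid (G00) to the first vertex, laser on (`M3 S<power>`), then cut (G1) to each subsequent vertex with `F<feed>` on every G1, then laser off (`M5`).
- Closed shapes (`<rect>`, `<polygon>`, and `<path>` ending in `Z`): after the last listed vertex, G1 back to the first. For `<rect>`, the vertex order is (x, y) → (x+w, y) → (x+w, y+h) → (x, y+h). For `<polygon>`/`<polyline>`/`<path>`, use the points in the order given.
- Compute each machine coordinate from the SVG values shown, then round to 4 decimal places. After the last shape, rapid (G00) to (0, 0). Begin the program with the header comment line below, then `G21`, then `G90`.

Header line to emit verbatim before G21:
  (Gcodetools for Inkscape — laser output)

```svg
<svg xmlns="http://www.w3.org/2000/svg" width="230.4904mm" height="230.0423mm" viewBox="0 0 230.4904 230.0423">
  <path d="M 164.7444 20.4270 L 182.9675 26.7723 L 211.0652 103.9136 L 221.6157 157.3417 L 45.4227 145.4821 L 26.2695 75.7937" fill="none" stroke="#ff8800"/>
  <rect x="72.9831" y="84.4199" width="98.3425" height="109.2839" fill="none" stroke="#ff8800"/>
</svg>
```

(Gcodetools for Inkscape — laser output)
G21
G90
G00 X164.7444 Y209.6153
M3 S129
G1 X182.9675 Y203.2700 F4432
G1 X211.0652 Y126.1287 F4432
G1 X221.6157 Y72.7006 F4432
G1 X45.4227 Y84.5602 F4432
G1 X26.2695 Y154.2486 F4432
M5
G00 X72.9831 Y145.6224
M3 S129
G1 X171.3256 Y145.6224 F4432
G1 X171.3256 Y36.3385 F4432
G1 X72.9831 Y36.3385 F4432
G1 X72.9831 Y145.6224 F4432
M5
G00 X0.0000 Y0.0000

viewBox `0 0 230.4904 230.0423` with mm width/height → 1 unit = 1 mm. Flip: y_m = 230.0423 − y_svg.

**Shape 1** — `<path>` open polyline, stroke `#ff8800` → engrave (S129, F4432). Machine vertices: (164.7444,209.6153) → (182.9675,203.2700) → (211.0652,126.1287) → (221.6157,72.7006) → (45.4227,84.5602) → (26.2695,154.2486). Open path.

**Shape 2** — `<rect>` rectangle, stroke `#ff8800` → engrave (S129, F4432). Machine vertices: (72.9831,145.6224) → (171.3256,145.6224) → (171.3256,36.3385) → (72.9831,36.3385) → (72.9831,145.6224). Closed: final G1 returns to the first vertex.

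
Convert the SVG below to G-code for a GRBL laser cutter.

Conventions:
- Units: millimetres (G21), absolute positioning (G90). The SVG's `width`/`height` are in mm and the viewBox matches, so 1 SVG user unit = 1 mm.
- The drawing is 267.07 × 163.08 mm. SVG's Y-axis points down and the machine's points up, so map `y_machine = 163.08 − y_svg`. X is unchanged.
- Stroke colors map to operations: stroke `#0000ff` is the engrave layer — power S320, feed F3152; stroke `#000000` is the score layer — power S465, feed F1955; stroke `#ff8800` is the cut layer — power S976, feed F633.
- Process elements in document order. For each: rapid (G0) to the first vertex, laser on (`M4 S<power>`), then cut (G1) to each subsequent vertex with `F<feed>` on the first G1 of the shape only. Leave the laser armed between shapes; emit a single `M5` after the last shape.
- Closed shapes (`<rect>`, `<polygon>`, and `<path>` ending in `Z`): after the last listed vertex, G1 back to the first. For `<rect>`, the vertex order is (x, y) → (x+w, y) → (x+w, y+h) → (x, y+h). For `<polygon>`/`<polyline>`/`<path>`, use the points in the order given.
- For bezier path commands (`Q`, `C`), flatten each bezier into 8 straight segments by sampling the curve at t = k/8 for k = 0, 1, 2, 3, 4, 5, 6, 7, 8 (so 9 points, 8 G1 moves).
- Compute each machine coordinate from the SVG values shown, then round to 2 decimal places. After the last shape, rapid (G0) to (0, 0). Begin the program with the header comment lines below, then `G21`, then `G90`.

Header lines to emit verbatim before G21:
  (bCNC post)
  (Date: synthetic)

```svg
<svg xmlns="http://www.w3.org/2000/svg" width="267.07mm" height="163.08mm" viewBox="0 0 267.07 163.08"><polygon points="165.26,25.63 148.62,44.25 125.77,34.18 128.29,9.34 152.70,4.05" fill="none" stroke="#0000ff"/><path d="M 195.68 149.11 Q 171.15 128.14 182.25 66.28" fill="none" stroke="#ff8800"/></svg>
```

(bCNC post)
(Date: synthetic)
G21
G90
G0 X165.26 Y137.45
M4 S320
G1 X148.62 Y118.83 F3152
G1 X125.77 Y128.90
G1 X128.29 Y153.74
G1 X152.70 Y159.03
G1 X165.26 Y137.45
G0 X195.68 Y13.97
M4 S976
G1 X190.10 Y19.85 F633
G1 X185.64 Y27.01
G1 X182.29 Y35.45
G1 X180.06 Y45.16
G1 X178.94 Y56.16
G1 X178.93 Y68.43
G1 X180.03 Y81.97
G1 X182.25 Y96.80
M5
G0 X0.00 Y0.00

Since the viewBox matches the mm dimensions, user units are millimetres directly. The only transform is the Y-flip y_m = 163.08 − y_svg.

Shape 1 is a regular polygon drawn with `<polygon>`. Its stroke #0000ff means engrave at S320, F3152. After flipping Y the toolpath is (165.26,137.45) → (148.62,118.83) → (125.77,128.90) → (128.29,153.74) → (152.70,159.03) → (165.26,137.45), returning to the start.

Shape 2 is a quadratic bezier drawn with `<path>`. Its stroke #ff8800 means cut at S976, F633. After flipping Y the toolpath is (195.68,13.97) → (190.10,19.85) → (185.64,27.01) → (182.29,35.45) → (180.06,45.16) → (178.94,56.16) → (178.93,68.43) → (180.03,81.97) → (182.25,96.80).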